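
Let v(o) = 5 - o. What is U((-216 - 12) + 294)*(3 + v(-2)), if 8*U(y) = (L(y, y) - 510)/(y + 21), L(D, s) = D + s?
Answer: -315/58 ≈ -5.4310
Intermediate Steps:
U(y) = (-510 + 2*y)/(8*(21 + y)) (U(y) = (((y + y) - 510)/(y + 21))/8 = ((2*y - 510)/(21 + y))/8 = ((-510 + 2*y)/(21 + y))/8 = (-510 + 2*y)/(8*(21 + y)))
U((-216 - 12) + 294)*(3 + v(-2)) = ((-255 + ((-216 - 12) + 294))/(4*(21 + ((-216 - 12) + 294))))*(3 + (5 - 1*(-2))) = ((-255 + (-228 + 294))/(4*(21 + (-228 + 294))))*(3 + (5 + 2)) = ((-255 + 66)/(4*(21 + 66)))*(3 + 7) = ((¼)*(-189)/87)*10 = ((¼)*(1/87)*(-189))*10 = -63/116*10 = -315/58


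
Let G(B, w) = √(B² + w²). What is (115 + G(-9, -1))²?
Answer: (115 + √82)² ≈ 15390.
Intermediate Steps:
(115 + G(-9, -1))² = (115 + √((-9)² + (-1)²))² = (115 + √(81 + 1))² = (115 + √82)²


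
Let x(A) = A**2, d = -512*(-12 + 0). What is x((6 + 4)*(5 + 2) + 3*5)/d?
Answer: 7225/6144 ≈ 1.1759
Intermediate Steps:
d = 6144 (d = -512*(-12) = -64*(-96) = 6144)
x((6 + 4)*(5 + 2) + 3*5)/d = ((6 + 4)*(5 + 2) + 3*5)**2/6144 = (10*7 + 15)**2*(1/6144) = (70 + 15)**2*(1/6144) = 85**2*(1/6144) = 7225*(1/6144) = 7225/6144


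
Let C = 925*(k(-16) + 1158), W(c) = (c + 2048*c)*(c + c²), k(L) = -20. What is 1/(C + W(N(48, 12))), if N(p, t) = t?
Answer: 1/4888378 ≈ 2.0457e-7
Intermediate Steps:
W(c) = 2049*c*(c + c²) (W(c) = (2049*c)*(c + c²) = 2049*c*(c + c²))
C = 1052650 (C = 925*(-20 + 1158) = 925*1138 = 1052650)
1/(C + W(N(48, 12))) = 1/(1052650 + 2049*12²*(1 + 12)) = 1/(1052650 + 2049*144*13) = 1/(1052650 + 3835728) = 1/4888378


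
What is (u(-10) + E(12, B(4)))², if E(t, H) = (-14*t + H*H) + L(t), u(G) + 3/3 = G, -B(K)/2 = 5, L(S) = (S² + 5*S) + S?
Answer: 18769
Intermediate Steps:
L(S) = S² + 6*S
B(K) = -10 (B(K) = -2*5 = -10)
u(G) = -1 + G
E(t, H) = H² - 14*t + t*(6 + t) (E(t, H) = (-14*t + H*H) + t*(6 + t) = (-14*t + H²) + t*(6 + t) = (H² - 14*t) + t*(6 + t) = H² - 14*t + t*(6 + t))
(u(-10) + E(12, B(4)))² = ((-1 - 10) + ((-10)² + 12² - 8*12))² = (-11 + (100 + 144 - 96))² = (-11 + 148)² = 137² = 18769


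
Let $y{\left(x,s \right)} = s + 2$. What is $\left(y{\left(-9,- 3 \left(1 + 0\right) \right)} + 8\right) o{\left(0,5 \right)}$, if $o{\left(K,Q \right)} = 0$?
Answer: $0$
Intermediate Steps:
$y{\left(x,s \right)} = 2 + s$
$\left(y{\left(-9,- 3 \left(1 + 0\right) \right)} + 8\right) o{\left(0,5 \right)} = \left(\left(2 - 3 \left(1 + 0\right)\right) + 8\right) 0 = \left(\left(2 - 3\right) + 8\right) 0 = \left(-1 + 8\right) 0 = 7 \cdot 0 = 0$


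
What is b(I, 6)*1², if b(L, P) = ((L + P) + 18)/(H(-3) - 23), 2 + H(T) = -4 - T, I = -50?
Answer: 1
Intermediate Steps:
H(T) = -6 - T (H(T) = -2 + (-4 - T) = -6 - T)
b(L, P) = -9/13 - L/26 - P/26 (b(L, P) = ((L + P) + 18)/((-6 - 1*(-3)) - 23) = (18 + L + P)/((-6 + 3) - 23) = (18 + L + P)/(-3 - 23) = (18 + L + P)/(-26) = (18 + L + P)*(-1/26) = -9/13 - L/26 - P/26)
b(I, 6)*1² = (-9/13 - 1/26*(-50) - 1/26*6)*1² = (-9/13 + 25/13 - 3/13)*1 = 1*1 = 1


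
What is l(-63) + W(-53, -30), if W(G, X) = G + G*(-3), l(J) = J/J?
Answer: 107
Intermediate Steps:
l(J) = 1
W(G, X) = -2*G (W(G, X) = G - 3*G = -2*G)
l(-63) + W(-53, -30) = 1 - 2*(-53) = 1 + 106 = 107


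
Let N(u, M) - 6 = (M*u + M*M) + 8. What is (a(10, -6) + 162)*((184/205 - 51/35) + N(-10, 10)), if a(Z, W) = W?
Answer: 3008772/1435 ≈ 2096.7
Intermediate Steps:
N(u, M) = 14 + M**2 + M*u (N(u, M) = 6 + ((M*u + M*M) + 8) = 6 + ((M*u + M**2) + 8) = 6 + ((M**2 + M*u) + 8) = 6 + (8 + M**2 + M*u) = 14 + M**2 + M*u)
(a(10, -6) + 162)*((184/205 - 51/35) + N(-10, 10)) = (-6 + 162)*((184/205 - 51/35) + (14 + 10**2 + 10*(-10))) = 156*((184*(1/205) - 51*1/35) + (14 + 100 - 100)) = 156*((184/205 - 51/35) + 14) = 156*(-803/1435 + 14) = 156*(19287/1435) = 3008772/1435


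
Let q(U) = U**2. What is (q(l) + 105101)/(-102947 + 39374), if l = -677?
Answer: -187810/21191 ≈ -8.8627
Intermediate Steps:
(q(l) + 105101)/(-102947 + 39374) = ((-677)**2 + 105101)/(-102947 + 39374) = (458329 + 105101)/(-63573) = 563430*(-1/63573) = -187810/21191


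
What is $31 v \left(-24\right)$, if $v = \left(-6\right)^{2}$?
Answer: $-26784$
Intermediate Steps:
$v = 36$
$31 v \left(-24\right) = 31 \cdot 36 \left(-24\right) = 1116 \left(-24\right) = -26784$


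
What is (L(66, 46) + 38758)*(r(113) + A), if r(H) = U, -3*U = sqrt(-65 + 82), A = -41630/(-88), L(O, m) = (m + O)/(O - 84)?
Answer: 329980195/18 - 348766*sqrt(17)/27 ≈ 1.8279e+7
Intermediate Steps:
L(O, m) = (O + m)/(-84 + O)
A = 20815/44 (A = -41630*(-1/88) = 20815/44 ≈ 473.07)
U = -sqrt(17)/3 (U = -sqrt(-65 + 82)/3 = -sqrt(17)/3 ≈ -1.3744)
r(H) = -sqrt(17)/3
(L(66, 46) + 38758)*(r(113) + A) = ((66 + 46)/(-84 + 66) + 38758)*(-sqrt(17)/3 + 20815/44) = (112/(-18) + 38758)*(20815/44 - sqrt(17)/3) = (-1/18*112 + 38758)*(20815/44 - sqrt(17)/3) = (-56/9 + 38758)*(20815/44 - sqrt(17)/3) = 348766*(20815/44 - sqrt(17)/3)/9 = 329980195/18 - 348766*sqrt(17)/27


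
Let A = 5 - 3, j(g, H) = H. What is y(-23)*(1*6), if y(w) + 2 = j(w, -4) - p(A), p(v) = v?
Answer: -48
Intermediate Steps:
A = 2
y(w) = -8 (y(w) = -2 + (-4 - 1*2) = -2 + (-4 - 2) = -2 - 6 = -8)
y(-23)*(1*6) = -8*6 = -48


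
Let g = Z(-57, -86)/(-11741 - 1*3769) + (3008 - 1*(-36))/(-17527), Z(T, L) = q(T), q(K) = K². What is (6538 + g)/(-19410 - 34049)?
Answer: -592403470199/4844165366810 ≈ -0.12229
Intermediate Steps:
Z(T, L) = T²
g = -34719221/90614590 (g = (-57)²/(-11741 - 1*3769) + (3008 - 1*(-36))/(-17527) = 3249/(-11741 - 3769) + (3008 + 36)*(-1/17527) = 3249/(-15510) + 3044*(-1/17527) = 3249*(-1/15510) - 3044/17527 = -1083/5170 - 3044/17527 = -34719221/90614590 ≈ -0.38315)
(6538 + g)/(-19410 - 34049) = (6538 - 34719221/90614590)/(-19410 - 34049) = (592403470199/90614590)/(-53459) = (592403470199/90614590)*(-1/53459) = -592403470199/4844165366810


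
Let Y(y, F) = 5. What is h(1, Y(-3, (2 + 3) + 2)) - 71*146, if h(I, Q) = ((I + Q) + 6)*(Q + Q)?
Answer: -10246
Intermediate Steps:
h(I, Q) = 2*Q*(6 + I + Q) (h(I, Q) = (6 + I + Q)*(2*Q) = 2*Q*(6 + I + Q))
h(1, Y(-3, (2 + 3) + 2)) - 71*146 = 2*5*(6 + 1 + 5) - 71*146 = 2*5*12 - 10366 = 120 - 10366 = -10246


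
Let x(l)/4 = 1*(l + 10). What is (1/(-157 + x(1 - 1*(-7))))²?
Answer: 1/7225 ≈ 0.00013841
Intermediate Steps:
x(l) = 40 + 4*l (x(l) = 4*(1*(l + 10)) = 4*(1*(10 + l)) = 4*(10 + l) = 40 + 4*l)
(1/(-157 + x(1 - 1*(-7))))² = (1/(-157 + (40 + 4*(1 - 1*(-7)))))² = (1/(-157 + (40 + 4*(1 + 7))))² = (1/(-157 + (40 + 4*8)))² = (1/(-157 + (40 + 32)))² = (1/(-157 + 72))² = (1/(-85))² = (-1/85)² = 1/7225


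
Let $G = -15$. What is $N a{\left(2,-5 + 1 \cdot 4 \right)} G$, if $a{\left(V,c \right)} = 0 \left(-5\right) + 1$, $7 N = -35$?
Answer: $75$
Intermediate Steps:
$N = -5$ ($N = \frac{1}{7} \left(-35\right) = -5$)
$a{\left(V,c \right)} = 1$ ($a{\left(V,c \right)} = 0 + 1 = 1$)
$N a{\left(2,-5 + 1 \cdot 4 \right)} G = \left(-5\right) 1 \left(-15\right) = \left(-5\right) \left(-15\right) = 75$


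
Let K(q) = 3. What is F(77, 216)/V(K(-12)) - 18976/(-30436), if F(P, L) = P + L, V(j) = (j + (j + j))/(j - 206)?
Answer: -452533015/68481 ≈ -6608.2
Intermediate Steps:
V(j) = 3*j/(-206 + j) (V(j) = (j + 2*j)/(-206 + j) = (3*j)/(-206 + j) = 3*j/(-206 + j))
F(P, L) = L + P
F(77, 216)/V(K(-12)) - 18976/(-30436) = (216 + 77)/((3*3/(-206 + 3))) - 18976/(-30436) = 293/((3*3/(-203))) - 18976*(-1/30436) = 293/((3*3*(-1/203))) + 4744/7609 = 293/(-9/203) + 4744/7609 = 293*(-203/9) + 4744/7609 = -59479/9 + 4744/7609 = -452533015/68481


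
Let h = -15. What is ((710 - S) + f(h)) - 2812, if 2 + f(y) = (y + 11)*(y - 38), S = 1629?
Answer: -3521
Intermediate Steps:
f(y) = -2 + (-38 + y)*(11 + y) (f(y) = -2 + (y + 11)*(y - 38) = -2 + (11 + y)*(-38 + y) = -2 + (-38 + y)*(11 + y))
((710 - S) + f(h)) - 2812 = ((710 - 1*1629) + (-420 + (-15)² - 27*(-15))) - 2812 = ((710 - 1629) + (-420 + 225 + 405)) - 2812 = (-919 + 210) - 2812 = -709 - 2812 = -3521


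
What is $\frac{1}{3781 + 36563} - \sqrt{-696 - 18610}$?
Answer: $\frac{1}{40344} - 7 i \sqrt{394} \approx 2.4787 \cdot 10^{-5} - 138.95 i$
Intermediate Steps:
$\frac{1}{3781 + 36563} - \sqrt{-696 - 18610} = \frac{1}{40344} - \sqrt{-19306} = \frac{1}{40344} - 7 i \sqrt{394}$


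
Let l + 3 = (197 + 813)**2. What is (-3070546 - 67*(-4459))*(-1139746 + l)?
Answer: 331642260657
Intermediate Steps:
l = 1020097 (l = -3 + (197 + 813)**2 = -3 + 1010**2 = -3 + 1020100 = 1020097)
(-3070546 - 67*(-4459))*(-1139746 + l) = (-3070546 - 67*(-4459))*(-1139746 + 1020097) = (-3070546 + 298753)*(-119649) = -2771793*(-119649) = 331642260657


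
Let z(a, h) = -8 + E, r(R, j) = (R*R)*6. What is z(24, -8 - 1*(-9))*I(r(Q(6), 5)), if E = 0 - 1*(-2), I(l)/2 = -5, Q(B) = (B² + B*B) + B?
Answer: 60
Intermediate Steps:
Q(B) = B + 2*B² (Q(B) = (B² + B²) + B = 2*B² + B = B + 2*B²)
r(R, j) = 6*R² (r(R, j) = R²*6 = 6*R²)
I(l) = -10 (I(l) = 2*(-5) = -10)
E = 2 (E = 0 + 2 = 2)
z(a, h) = -6 (z(a, h) = -8 + 2 = -6)
z(24, -8 - 1*(-9))*I(r(Q(6), 5)) = -6*(-10) = 60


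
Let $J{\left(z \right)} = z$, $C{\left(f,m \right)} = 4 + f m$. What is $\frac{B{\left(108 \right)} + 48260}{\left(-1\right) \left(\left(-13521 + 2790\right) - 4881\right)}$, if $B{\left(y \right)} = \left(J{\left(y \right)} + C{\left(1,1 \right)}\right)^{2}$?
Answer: $\frac{20343}{5204} \approx 3.9091$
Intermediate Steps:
$B{\left(y \right)} = \left(5 + y\right)^{2}$ ($B{\left(y \right)} = \left(y + \left(4 + 1 \cdot 1\right)\right)^{2} = \left(y + \left(4 + 1\right)\right)^{2} = \left(y + 5\right)^{2} = \left(5 + y\right)^{2}$)
$\frac{B{\left(108 \right)} + 48260}{\left(-1\right) \left(\left(-13521 + 2790\right) - 4881\right)} = \frac{\left(5 + 108\right)^{2} + 48260}{\left(-1\right) \left(\left(-13521 + 2790\right) - 4881\right)} = \frac{113^{2} + 48260}{\left(-1\right) \left(-10731 - 4881\right)} = \frac{12769 + 48260}{\left(-1\right) \left(-15612\right)} = \frac{61029}{15612} = 61029 \cdot \frac{1}{15612} = \frac{20343}{5204}$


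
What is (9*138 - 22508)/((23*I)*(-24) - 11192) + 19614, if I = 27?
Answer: 36562015/1864 ≈ 19615.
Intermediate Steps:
(9*138 - 22508)/((23*I)*(-24) - 11192) + 19614 = (9*138 - 22508)/((23*27)*(-24) - 11192) + 19614 = (1242 - 22508)/(621*(-24) - 11192) + 19614 = -21266/(-14904 - 11192) + 19614 = -21266/(-26096) + 19614 = -21266*(-1/26096) + 19614 = 1519/1864 + 19614 = 36562015/1864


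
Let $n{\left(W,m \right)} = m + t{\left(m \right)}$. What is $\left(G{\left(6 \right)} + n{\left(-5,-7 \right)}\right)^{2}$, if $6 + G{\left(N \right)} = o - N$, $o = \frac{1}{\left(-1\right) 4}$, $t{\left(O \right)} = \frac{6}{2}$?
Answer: $\frac{4225}{16} \approx 264.06$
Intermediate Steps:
$t{\left(O \right)} = 3$ ($t{\left(O \right)} = 6 \cdot \frac{1}{2} = 3$)
$o = - \frac{1}{4}$ ($o = \frac{1}{-4} = - \frac{1}{4} \approx -0.25$)
$n{\left(W,m \right)} = 3 + m$ ($n{\left(W,m \right)} = m + 3 = 3 + m$)
$G{\left(N \right)} = - \frac{25}{4} - N$ ($G{\left(N \right)} = -6 - \left(\frac{1}{4} + N\right) = - \frac{25}{4} - N$)
$\left(G{\left(6 \right)} + n{\left(-5,-7 \right)}\right)^{2} = \left(\left(- \frac{25}{4} - 6\right) + \left(3 - 7\right)\right)^{2} = \left(\left(- \frac{25}{4} - 6\right) - 4\right)^{2} = \left(- \frac{49}{4} - 4\right)^{2} = \left(- \frac{65}{4}\right)^{2} = \frac{4225}{16}$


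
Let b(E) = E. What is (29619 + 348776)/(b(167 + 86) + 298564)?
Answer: 378395/298817 ≈ 1.2663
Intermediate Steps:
(29619 + 348776)/(b(167 + 86) + 298564) = (29619 + 348776)/((167 + 86) + 298564) = 378395/(253 + 298564) = 378395/298817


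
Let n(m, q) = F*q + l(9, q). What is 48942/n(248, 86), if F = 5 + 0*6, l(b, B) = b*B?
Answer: 24471/602 ≈ 40.649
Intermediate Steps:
l(b, B) = B*b
F = 5 (F = 5 + 0 = 5)
n(m, q) = 14*q (n(m, q) = 5*q + q*9 = 5*q + 9*q = 14*q)
48942/n(248, 86) = 48942/((14*86)) = 48942/1204 = 48942*(1/1204) = 24471/602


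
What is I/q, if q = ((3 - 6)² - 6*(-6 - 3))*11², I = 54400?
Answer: 54400/7623 ≈ 7.1363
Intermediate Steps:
q = 7623 (q = ((-3)² - 6*(-9))*121 = (9 + 54)*121 = 63*121 = 7623)
I/q = 54400/7623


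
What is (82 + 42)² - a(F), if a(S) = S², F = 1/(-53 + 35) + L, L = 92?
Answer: 2242799/324 ≈ 6922.2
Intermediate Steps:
F = 1655/18 (F = 1/(-53 + 35) + 92 = 1/(-18) + 92 = -1/18 + 92 = 1655/18 ≈ 91.944)
(82 + 42)² - a(F) = (82 + 42)² - (1655/18)² = 124² - 1*2739025/324 = 15376 - 2739025/324 = 2242799/324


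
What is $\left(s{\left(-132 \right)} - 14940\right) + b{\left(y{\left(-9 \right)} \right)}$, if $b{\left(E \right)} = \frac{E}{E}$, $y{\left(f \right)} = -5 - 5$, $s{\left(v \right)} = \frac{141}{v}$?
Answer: $- \frac{657363}{44} \approx -14940.0$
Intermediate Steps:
$y{\left(f \right)} = -10$ ($y{\left(f \right)} = -5 - 5 = -10$)
$b{\left(E \right)} = 1$
$\left(s{\left(-132 \right)} - 14940\right) + b{\left(y{\left(-9 \right)} \right)} = \left(\frac{141}{-132} - 14940\right) + 1 = \left(141 \left(- \frac{1}{132}\right) - 14940\right) + 1 = \left(- \frac{47}{44} - 14940\right) + 1 = - \frac{657407}{44} + 1 = - \frac{657363}{44}$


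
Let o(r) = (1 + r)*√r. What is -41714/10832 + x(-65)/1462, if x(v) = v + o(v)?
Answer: -15422487/3959096 - 32*I*√65/731 ≈ -3.8955 - 0.35293*I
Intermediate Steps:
o(r) = √r*(1 + r)
x(v) = v + √v*(1 + v)
-41714/10832 + x(-65)/1462 = -41714/10832 + (-65 + √(-65)*(1 - 65))/1462 = -41714*1/10832 + (-65 + (I*√65)*(-64))*(1/1462) = -20857/5416 + (-65 - 64*I*√65)*(1/1462) = -20857/5416 + (-65/1462 - 32*I*√65/731) = -15422487/3959096 - 32*I*√65/731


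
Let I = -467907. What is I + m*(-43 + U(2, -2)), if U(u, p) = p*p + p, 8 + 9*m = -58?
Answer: -1402819/3 ≈ -4.6761e+5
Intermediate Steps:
m = -22/3 (m = -8/9 + (⅑)*(-58) = -8/9 - 58/9 = -22/3 ≈ -7.3333)
U(u, p) = p + p² (U(u, p) = p² + p = p + p²)
I + m*(-43 + U(2, -2)) = -467907 - 22*(-43 - 2*(1 - 2))/3 = -467907 - 22*(-43 - 2*(-1))/3 = -467907 - 22*(-43 + 2)/3 = -467907 - 22/3*(-41) = -467907 + 902/3 = -1402819/3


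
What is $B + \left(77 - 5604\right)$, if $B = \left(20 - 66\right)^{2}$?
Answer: $-3411$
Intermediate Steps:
$B = 2116$ ($B = \left(-46\right)^{2} = 2116$)
$B + \left(77 - 5604\right) = 2116 + \left(77 - 5604\right) = 2116 - 5527 = -3411$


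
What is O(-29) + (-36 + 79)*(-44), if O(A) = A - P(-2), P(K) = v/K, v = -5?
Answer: -3847/2 ≈ -1923.5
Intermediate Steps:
P(K) = -5/K
O(A) = -5/2 + A (O(A) = A - (-5)/(-2) = A - (-5)*(-1)/2 = A - 1*5/2 = A - 5/2 = -5/2 + A)
O(-29) + (-36 + 79)*(-44) = (-5/2 - 29) + (-36 + 79)*(-44) = -63/2 + 43*(-44) = -63/2 - 1892 = -3847/2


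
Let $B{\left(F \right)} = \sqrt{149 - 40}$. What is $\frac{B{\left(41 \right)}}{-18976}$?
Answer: $- \frac{\sqrt{109}}{18976} \approx -0.00055018$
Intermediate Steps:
$B{\left(F \right)} = \sqrt{109}$
$\frac{B{\left(41 \right)}}{-18976} = \frac{\sqrt{109}}{-18976} = \sqrt{109} \left(- \frac{1}{18976}\right) = - \frac{\sqrt{109}}{18976}$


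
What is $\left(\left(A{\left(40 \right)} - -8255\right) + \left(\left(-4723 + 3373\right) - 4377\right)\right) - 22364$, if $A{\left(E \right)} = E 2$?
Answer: $-19756$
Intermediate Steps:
$A{\left(E \right)} = 2 E$
$\left(\left(A{\left(40 \right)} - -8255\right) + \left(\left(-4723 + 3373\right) - 4377\right)\right) - 22364 = \left(\left(2 \cdot 40 - -8255\right) + \left(\left(-4723 + 3373\right) - 4377\right)\right) - 22364 = \left(\left(80 + 8255\right) - 5727\right) - 22364 = \left(8335 - 5727\right) - 22364 = 2608 - 22364 = -19756$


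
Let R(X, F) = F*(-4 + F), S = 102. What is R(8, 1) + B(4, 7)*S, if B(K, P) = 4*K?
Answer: 1629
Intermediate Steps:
R(8, 1) + B(4, 7)*S = 1*(-4 + 1) + (4*4)*102 = 1*(-3) + 16*102 = -3 + 1632 = 1629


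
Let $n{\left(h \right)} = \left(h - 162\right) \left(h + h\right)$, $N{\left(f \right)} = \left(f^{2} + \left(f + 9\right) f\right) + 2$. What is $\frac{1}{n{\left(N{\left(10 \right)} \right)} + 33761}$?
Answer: $\frac{1}{109681} \approx 9.1173 \cdot 10^{-6}$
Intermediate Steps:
$N{\left(f \right)} = 2 + f^{2} + f \left(9 + f\right)$ ($N{\left(f \right)} = \left(f^{2} + \left(9 + f\right) f\right) + 2 = \left(f^{2} + f \left(9 + f\right)\right) + 2 = 2 + f^{2} + f \left(9 + f\right)$)
$n{\left(h \right)} = 2 h \left(-162 + h\right)$ ($n{\left(h \right)} = \left(-162 + h\right) 2 h = 2 h \left(-162 + h\right)$)
$\frac{1}{n{\left(N{\left(10 \right)} \right)} + 33761} = \frac{1}{2 \left(2 + 2 \cdot 10^{2} + 9 \cdot 10\right) \left(-162 + \left(2 + 2 \cdot 10^{2} + 9 \cdot 10\right)\right) + 33761} = \frac{1}{2 \left(2 + 2 \cdot 100 + 90\right) \left(-162 + \left(2 + 2 \cdot 100 + 90\right)\right) + 33761} = \frac{1}{2 \left(2 + 200 + 90\right) \left(-162 + \left(2 + 200 + 90\right)\right) + 33761} = \frac{1}{2 \cdot 292 \left(-162 + 292\right) + 33761} = \frac{1}{2 \cdot 292 \cdot 130 + 33761} = \frac{1}{75920 + 33761} = \frac{1}{109681}$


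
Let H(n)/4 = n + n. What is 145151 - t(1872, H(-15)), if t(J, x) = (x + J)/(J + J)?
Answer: 22643483/156 ≈ 1.4515e+5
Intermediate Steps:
H(n) = 8*n (H(n) = 4*(n + n) = 4*(2*n) = 8*n)
t(J, x) = (J + x)/(2*J) (t(J, x) = (J + x)/((2*J)) = (J + x)*(1/(2*J)) = (J + x)/(2*J))
145151 - t(1872, H(-15)) = 145151 - (1872 + 8*(-15))/(2*1872) = 145151 - (1872 - 120)/(2*1872) = 145151 - 1752/(2*1872) = 145151 - 1*73/156 = 145151 - 73/156 = 22643483/156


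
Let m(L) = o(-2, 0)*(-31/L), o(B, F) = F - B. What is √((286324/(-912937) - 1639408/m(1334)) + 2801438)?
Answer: √30496264668613682170778/28301047 ≈ 6170.5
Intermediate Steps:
m(L) = -62/L (m(L) = (0 - 1*(-2))*(-31/L) = (0 + 2)*(-31/L) = 2*(-31/L) = -62/L)
√((286324/(-912937) - 1639408/m(1334)) + 2801438) = √((286324/(-912937) - 1639408/((-62/1334))) + 2801438) = √((286324*(-1/912937) - 1639408/((-62*1/1334))) + 2801438) = √((-286324/912937 - 1639408/(-31/667)) + 2801438) = √((-286324/912937 - 1639408*(-667/31)) + 2801438) = √((-286324/912937 + 1093485136/31) + 2801438) = √(998283030728388/28301047 + 2801438) = √(1077566659233974/28301047) = √30496264668613682170778/28301047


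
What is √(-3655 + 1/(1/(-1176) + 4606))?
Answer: I*√107238246956900095/5416655 ≈ 60.457*I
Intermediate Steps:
√(-3655 + 1/(1/(-1176) + 4606)) = √(-3655 + 1/(-1/1176 + 4606)) = √(-3655 + 1/(5416655/1176)) = √(-3655 + 1176/5416655) = √(-19797872849/5416655) = I*√107238246956900095/5416655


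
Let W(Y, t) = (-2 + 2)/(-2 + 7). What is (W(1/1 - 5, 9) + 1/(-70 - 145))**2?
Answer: 1/46225 ≈ 2.1633e-5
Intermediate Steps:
W(Y, t) = 0 (W(Y, t) = 0/5 = 0*(1/5) = 0)
(W(1/1 - 5, 9) + 1/(-70 - 145))**2 = (0 + 1/(-70 - 145))**2 = (0 + 1/(-215))**2 = (0 - 1/215)**2 = (-1/215)**2 = 1/46225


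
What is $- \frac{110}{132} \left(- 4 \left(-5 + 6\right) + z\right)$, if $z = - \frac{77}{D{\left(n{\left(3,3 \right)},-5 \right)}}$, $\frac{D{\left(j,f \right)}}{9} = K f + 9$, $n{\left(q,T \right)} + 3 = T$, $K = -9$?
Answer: $\frac{10105}{2916} \approx 3.4654$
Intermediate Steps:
$n{\left(q,T \right)} = -3 + T$
$D{\left(j,f \right)} = 81 - 81 f$ ($D{\left(j,f \right)} = 9 \left(- 9 f + 9\right) = 9 \left(9 - 9 f\right) = 81 - 81 f$)
$z = - \frac{77}{486}$ ($z = - \frac{77}{81 - -405} = - \frac{77}{81 + 405} = - \frac{77}{486} \approx -0.15844$)
$- \frac{110}{132} \left(- 4 \left(-5 + 6\right) + z\right) = - \frac{110}{132} \left(- 4 \left(-5 + 6\right) - \frac{77}{486}\right) = \left(-110\right) \frac{1}{132} \left(\left(-4\right) 1 - \frac{77}{486}\right) = - \frac{5 \left(-4 - \frac{77}{486}\right)}{6} = \left(- \frac{5}{6}\right) \left(- \frac{2021}{486}\right) = \frac{10105}{2916}$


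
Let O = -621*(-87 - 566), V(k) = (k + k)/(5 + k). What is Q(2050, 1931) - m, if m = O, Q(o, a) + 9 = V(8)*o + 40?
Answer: -5238466/13 ≈ -4.0296e+5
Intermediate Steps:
V(k) = 2*k/(5 + k) (V(k) = (2*k)/(5 + k) = 2*k/(5 + k))
Q(o, a) = 31 + 16*o/13 (Q(o, a) = -9 + ((2*8/(5 + 8))*o + 40) = -9 + ((2*8/13)*o + 40) = -9 + ((2*8*(1/13))*o + 40) = -9 + (16*o/13 + 40) = -9 + (40 + 16*o/13) = 31 + 16*o/13)
O = 405513 (O = -621*(-653) = 405513)
m = 405513
Q(2050, 1931) - m = (31 + (16/13)*2050) - 1*405513 = (31 + 32800/13) - 405513 = 33203/13 - 405513 = -5238466/13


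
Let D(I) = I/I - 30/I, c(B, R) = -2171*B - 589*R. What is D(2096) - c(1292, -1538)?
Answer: 1990205433/1048 ≈ 1.8991e+6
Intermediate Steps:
D(I) = 1 - 30/I
D(2096) - c(1292, -1538) = (-30 + 2096)/2096 - (-2171*1292 - 589*(-1538)) = (1/2096)*2066 - (-2804932 + 905882) = 1033/1048 - 1*(-1899050) = 1033/1048 + 1899050 = 1990205433/1048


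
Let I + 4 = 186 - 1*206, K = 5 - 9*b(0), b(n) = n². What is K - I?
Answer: 29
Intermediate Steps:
K = 5 (K = 5 - 9*0² = 5 - 9*0 = 5 + 0 = 5)
I = -24 (I = -4 + (186 - 1*206) = -4 + (186 - 206) = -4 - 20 = -24)
K - I = 5 - 1*(-24) = 5 + 24 = 29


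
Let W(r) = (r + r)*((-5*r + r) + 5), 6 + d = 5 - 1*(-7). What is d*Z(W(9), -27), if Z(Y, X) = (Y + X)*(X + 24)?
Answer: 10530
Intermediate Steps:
d = 6 (d = -6 + (5 - 1*(-7)) = -6 + (5 + 7) = -6 + 12 = 6)
W(r) = 2*r*(5 - 4*r) (W(r) = (2*r)*(-4*r + 5) = (2*r)*(5 - 4*r) = 2*r*(5 - 4*r))
Z(Y, X) = (24 + X)*(X + Y) (Z(Y, X) = (X + Y)*(24 + X) = (24 + X)*(X + Y))
d*Z(W(9), -27) = 6*((-27)² + 24*(-27) + 24*(2*9*(5 - 4*9)) - 54*9*(5 - 4*9)) = 6*(729 - 648 + 24*(2*9*(5 - 36)) - 54*9*(5 - 36)) = 6*(729 - 648 + 24*(2*9*(-31)) - 54*9*(-31)) = 6*(729 - 648 + 24*(-558) - 27*(-558)) = 6*(729 - 648 - 13392 + 15066) = 6*1755 = 10530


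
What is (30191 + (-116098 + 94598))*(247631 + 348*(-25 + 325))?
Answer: 3059501421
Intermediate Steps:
(30191 + (-116098 + 94598))*(247631 + 348*(-25 + 325)) = (30191 - 21500)*(247631 + 348*300) = 8691*(247631 + 104400) = 8691*352031 = 3059501421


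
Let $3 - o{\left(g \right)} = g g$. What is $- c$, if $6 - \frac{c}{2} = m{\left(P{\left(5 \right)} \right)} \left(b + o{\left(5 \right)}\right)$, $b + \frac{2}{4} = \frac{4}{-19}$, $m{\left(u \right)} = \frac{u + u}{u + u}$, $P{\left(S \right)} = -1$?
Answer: $- \frac{1091}{19} \approx -57.421$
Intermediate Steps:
$m{\left(u \right)} = 1$ ($m{\left(u \right)} = \frac{2 u}{2 u} = 2 u \frac{1}{2 u} = 1$)
$o{\left(g \right)} = 3 - g^{2}$ ($o{\left(g \right)} = 3 - g g = 3 - g^{2}$)
$b = - \frac{27}{38}$ ($b = - \frac{1}{2} + \frac{4}{-19} = - \frac{1}{2} + 4 \left(- \frac{1}{19}\right) = - \frac{1}{2} - \frac{4}{19} = - \frac{27}{38} \approx -0.71053$)
$c = \frac{1091}{19}$ ($c = 12 - 2 \cdot 1 \left(- \frac{27}{38} + \left(3 - 5^{2}\right)\right) = 12 - 2 \cdot 1 \left(- \frac{27}{38} + \left(3 - 25\right)\right) = 12 - 2 \cdot 1 \left(- \frac{27}{38} - 22\right) = 12 - 2 \cdot 1 \left(- \frac{863}{38}\right) = 12 - - \frac{863}{19} = 12 + \frac{863}{19} = \frac{1091}{19} \approx 57.421$)
$- c = \left(-1\right) \frac{1091}{19} = - \frac{1091}{19}$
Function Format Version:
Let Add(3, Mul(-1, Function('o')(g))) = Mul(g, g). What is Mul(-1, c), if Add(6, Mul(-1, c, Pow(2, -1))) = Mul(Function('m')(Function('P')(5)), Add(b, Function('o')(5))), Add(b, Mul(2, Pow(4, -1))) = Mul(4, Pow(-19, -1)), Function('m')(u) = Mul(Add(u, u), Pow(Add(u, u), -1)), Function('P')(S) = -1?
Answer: Rational(-1091, 19) ≈ -57.421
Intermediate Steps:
Function('m')(u) = 1 (Function('m')(u) = Mul(Mul(2, u), Pow(Mul(2, u), -1)) = Mul(Mul(2, u), Mul(Rational(1, 2), Pow(u, -1))) = 1)
Function('o')(g) = Add(3, Mul(-1, Pow(g, 2))) (Function('o')(g) = Add(3, Mul(-1, Mul(g, g))) = Add(3, Mul(-1, Pow(g, 2))))
b = Rational(-27, 38) (b = Add(Rational(-1, 2), Mul(4, Pow(-19, -1))) = Add(Rational(-1, 2), Mul(4, Rational(-1, 19))) = Add(Rational(-1, 2), Rational(-4, 19)) = Rational(-27, 38) ≈ -0.71053)
c = Rational(1091, 19) (c = Add(12, Mul(-2, Mul(1, Add(Rational(-27, 38), Add(3, Mul(-1, Pow(5, 2))))))) = Add(12, Mul(-2, Mul(1, Add(Rational(-27, 38), Add(3, Mul(-1, 25)))))) = Add(12, Mul(-2, Mul(1, Add(Rational(-27, 38), Add(3, -25))))) = Add(12, Mul(-2, Mul(1, Add(Rational(-27, 38), -22)))) = Add(12, Mul(-2, Mul(1, Rational(-863, 38)))) = Add(12, Mul(-2, Rational(-863, 38))) = Add(12, Rational(863, 19)) = Rational(1091, 19) ≈ 57.421)
Mul(-1, c) = Mul(-1, Rational(1091, 19)) = Rational(-1091, 19)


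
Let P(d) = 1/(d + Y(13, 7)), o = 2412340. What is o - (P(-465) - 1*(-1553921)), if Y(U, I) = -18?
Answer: 414616378/483 ≈ 8.5842e+5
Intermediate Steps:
P(d) = 1/(-18 + d) (P(d) = 1/(d - 18) = 1/(-18 + d))
o - (P(-465) - 1*(-1553921)) = 2412340 - (1/(-18 - 465) - 1*(-1553921)) = 2412340 - (1/(-483) + 1553921) = 2412340 - (-1/483 + 1553921) = 2412340 - 1*750543842/483 = 2412340 - 750543842/483 = 414616378/483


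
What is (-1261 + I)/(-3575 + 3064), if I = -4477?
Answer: 5738/511 ≈ 11.229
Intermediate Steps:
(-1261 + I)/(-3575 + 3064) = (-1261 - 4477)/(-3575 + 3064) = -5738/(-511) = -5738*(-1/511) = 5738/511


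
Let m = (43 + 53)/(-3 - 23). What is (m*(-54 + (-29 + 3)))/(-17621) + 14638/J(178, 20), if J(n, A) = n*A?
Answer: 1669750087/407749940 ≈ 4.0950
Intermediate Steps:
m = -48/13 (m = 96/(-26) = 96*(-1/26) = -48/13 ≈ -3.6923)
J(n, A) = A*n
(m*(-54 + (-29 + 3)))/(-17621) + 14638/J(178, 20) = -48*(-54 + (-29 + 3))/13/(-17621) + 14638/((20*178)) = -48*(-54 - 26)/13*(-1/17621) + 14638/3560 = -48/13*(-80)*(-1/17621) + 14638*(1/3560) = (3840/13)*(-1/17621) + 7319/1780 = -3840/229073 + 7319/1780 = 1669750087/407749940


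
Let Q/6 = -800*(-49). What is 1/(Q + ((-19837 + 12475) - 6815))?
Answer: 1/221023 ≈ 4.5244e-6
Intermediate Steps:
Q = 235200 (Q = 6*(-800*(-49)) = 6*39200 = 235200)
1/(Q + ((-19837 + 12475) - 6815)) = 1/(235200 + ((-19837 + 12475) - 6815)) = 1/(235200 + (-7362 - 6815)) = 1/(235200 - 14177) = 1/221023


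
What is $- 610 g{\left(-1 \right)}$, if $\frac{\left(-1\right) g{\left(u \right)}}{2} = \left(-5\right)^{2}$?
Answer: $30500$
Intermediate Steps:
$g{\left(u \right)} = -50$ ($g{\left(u \right)} = - 2 \left(-5\right)^{2} = \left(-2\right) 25 = -50$)
$- 610 g{\left(-1 \right)} = \left(-610\right) \left(-50\right) = 30500$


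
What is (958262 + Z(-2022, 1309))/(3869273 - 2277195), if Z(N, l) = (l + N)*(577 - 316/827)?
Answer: 452479355/1316648506 ≈ 0.34366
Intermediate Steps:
Z(N, l) = 476863*N/827 + 476863*l/827 (Z(N, l) = (N + l)*(577 - 316*1/827) = (N + l)*(577 - 316/827) = (N + l)*(476863/827) = 476863*N/827 + 476863*l/827)
(958262 + Z(-2022, 1309))/(3869273 - 2277195) = (958262 + ((476863/827)*(-2022) + (476863/827)*1309))/(3869273 - 2277195) = (958262 + (-964216986/827 + 624213667/827))/1592078 = (958262 - 340003319/827)*(1/1592078) = (452479355/827)*(1/1592078) = 452479355/1316648506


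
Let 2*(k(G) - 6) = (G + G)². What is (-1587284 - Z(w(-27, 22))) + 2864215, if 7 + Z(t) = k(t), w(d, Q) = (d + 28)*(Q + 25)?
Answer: 1272514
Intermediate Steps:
w(d, Q) = (25 + Q)*(28 + d) (w(d, Q) = (28 + d)*(25 + Q) = (25 + Q)*(28 + d))
k(G) = 6 + 2*G² (k(G) = 6 + (G + G)²/2 = 6 + (2*G)²/2 = 6 + (4*G²)/2 = 6 + 2*G²)
Z(t) = -1 + 2*t² (Z(t) = -7 + (6 + 2*t²) = -1 + 2*t²)
(-1587284 - Z(w(-27, 22))) + 2864215 = (-1587284 - (-1 + 2*(700 + 25*(-27) + 28*22 + 22*(-27))²)) + 2864215 = (-1587284 - (-1 + 2*(700 - 675 + 616 - 594)²)) + 2864215 = (-1587284 - (-1 + 2*47²)) + 2864215 = (-1587284 - (-1 + 2*2209)) + 2864215 = (-1587284 - (-1 + 4418)) + 2864215 = (-1587284 - 1*4417) + 2864215 = (-1587284 - 4417) + 2864215 = -1591701 + 2864215 = 1272514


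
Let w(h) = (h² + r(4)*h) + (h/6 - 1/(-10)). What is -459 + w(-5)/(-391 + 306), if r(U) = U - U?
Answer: -585589/1275 ≈ -459.29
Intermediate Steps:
r(U) = 0
w(h) = ⅒ + h² + h/6 (w(h) = (h² + 0*h) + (h/6 - 1/(-10)) = (h² + 0) + (h*(⅙) - 1*(-⅒)) = h² + (h/6 + ⅒) = h² + (⅒ + h/6) = ⅒ + h² + h/6)
-459 + w(-5)/(-391 + 306) = -459 + (⅒ + (-5)² + (⅙)*(-5))/(-391 + 306) = -459 + (⅒ + 25 - ⅚)/(-85) = -459 + (364/15)*(-1/85) = -459 - 364/1275 = -585589/1275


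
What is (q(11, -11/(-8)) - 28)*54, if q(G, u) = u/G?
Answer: -6021/4 ≈ -1505.3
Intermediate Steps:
(q(11, -11/(-8)) - 28)*54 = (-11/(-8)/11 - 28)*54 = (-11*(-1/8)*(1/11) - 28)*54 = ((11/8)*(1/11) - 28)*54 = (1/8 - 28)*54 = -223/8*54 = -6021/4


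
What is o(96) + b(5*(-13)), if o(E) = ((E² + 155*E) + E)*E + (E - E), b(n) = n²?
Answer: 2326657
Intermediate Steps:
o(E) = E*(E² + 156*E) (o(E) = (E² + 156*E)*E + 0 = E*(E² + 156*E) + 0 = E*(E² + 156*E))
o(96) + b(5*(-13)) = 96²*(156 + 96) + (5*(-13))² = 9216*252 + (-65)² = 2322432 + 4225 = 2326657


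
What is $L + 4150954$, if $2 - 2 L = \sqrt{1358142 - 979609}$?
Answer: $4150955 - \frac{\sqrt{378533}}{2} \approx 4.1506 \cdot 10^{6}$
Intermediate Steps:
$L = 1 - \frac{\sqrt{378533}}{2}$ ($L = 1 - \frac{\sqrt{1358142 - 979609}}{2} = 1 - \frac{\sqrt{378533}}{2} \approx -306.63$)
$L + 4150954 = \left(1 - \frac{\sqrt{378533}}{2}\right) + 4150954 = 4150955 - \frac{\sqrt{378533}}{2}$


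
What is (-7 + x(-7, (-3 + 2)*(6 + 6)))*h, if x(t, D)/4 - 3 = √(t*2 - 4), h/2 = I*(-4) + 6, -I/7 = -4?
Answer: -1060 - 2544*I*√2 ≈ -1060.0 - 3597.8*I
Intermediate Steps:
I = 28 (I = -7*(-4) = 28)
h = -212 (h = 2*(28*(-4) + 6) = 2*(-112 + 6) = 2*(-106) = -212)
x(t, D) = 12 + 4*√(-4 + 2*t) (x(t, D) = 12 + 4*√(t*2 - 4) = 12 + 4*√(2*t - 4) = 12 + 4*√(-4 + 2*t))
(-7 + x(-7, (-3 + 2)*(6 + 6)))*h = (-7 + (12 + 4*√(-4 + 2*(-7))))*(-212) = (-7 + (12 + 4*√(-4 - 14)))*(-212) = (-7 + (12 + 4*√(-18)))*(-212) = (-7 + (12 + 4*(3*I*√2)))*(-212) = (-7 + (12 + 12*I*√2))*(-212) = (5 + 12*I*√2)*(-212) = -1060 - 2544*I*√2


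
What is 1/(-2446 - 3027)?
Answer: -1/5473 ≈ -0.00018272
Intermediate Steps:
1/(-2446 - 3027) = 1/(-5473) = -1/5473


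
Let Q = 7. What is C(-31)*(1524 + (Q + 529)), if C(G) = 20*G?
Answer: -1277200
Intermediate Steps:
C(-31)*(1524 + (Q + 529)) = (20*(-31))*(1524 + (7 + 529)) = -620*(1524 + 536) = -620*2060 = -1277200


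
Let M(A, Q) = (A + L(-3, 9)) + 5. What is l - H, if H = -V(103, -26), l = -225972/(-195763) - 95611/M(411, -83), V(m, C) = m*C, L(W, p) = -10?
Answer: -231472197045/79479778 ≈ -2912.3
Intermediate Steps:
V(m, C) = C*m
M(A, Q) = -5 + A (M(A, Q) = (A - 10) + 5 = (-10 + A) + 5 = -5 + A)
l = -18625351561/79479778 (l = -225972/(-195763) - 95611/(-5 + 411) = -225972*(-1/195763) - 95611/406 = 225972/195763 - 95611*1/406 = 225972/195763 - 95611/406 = -18625351561/79479778 ≈ -234.34)
H = 2678 (H = -(-26)*103 = -1*(-2678) = 2678)
l - H = -18625351561/79479778 - 1*2678 = -18625351561/79479778 - 2678 = -231472197045/79479778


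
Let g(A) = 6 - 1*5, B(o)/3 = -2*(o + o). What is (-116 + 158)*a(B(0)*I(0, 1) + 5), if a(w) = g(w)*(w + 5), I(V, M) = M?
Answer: 420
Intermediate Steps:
B(o) = -12*o (B(o) = 3*(-2*(o + o)) = 3*(-4*o) = -12*o)
g(A) = 1 (g(A) = 6 - 5 = 1)
a(w) = 5 + w (a(w) = 1*(w + 5) = 1*(5 + w) = 5 + w)
(-116 + 158)*a(B(0)*I(0, 1) + 5) = (-116 + 158)*(5 + (-12*0*1 + 5)) = 42*(5 + (0*1 + 5)) = 42*(5 + (0 + 5)) = 42*(5 + 5) = 42*10 = 420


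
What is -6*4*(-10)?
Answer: 240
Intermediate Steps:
-6*4*(-10) = -24*(-10) = 240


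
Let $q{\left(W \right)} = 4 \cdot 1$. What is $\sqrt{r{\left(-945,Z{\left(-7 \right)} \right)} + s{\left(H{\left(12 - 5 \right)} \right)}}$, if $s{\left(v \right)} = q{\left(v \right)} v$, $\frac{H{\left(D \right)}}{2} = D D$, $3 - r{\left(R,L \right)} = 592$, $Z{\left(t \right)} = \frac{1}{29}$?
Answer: $i \sqrt{197} \approx 14.036 i$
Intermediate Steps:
$Z{\left(t \right)} = \frac{1}{29}$
$r{\left(R,L \right)} = -589$ ($r{\left(R,L \right)} = 3 - 592 = -589$)
$H{\left(D \right)} = 2 D^{2}$ ($H{\left(D \right)} = 2 D D = 2 D^{2}$)
$q{\left(W \right)} = 4$
$s{\left(v \right)} = 4 v$
$\sqrt{r{\left(-945,Z{\left(-7 \right)} \right)} + s{\left(H{\left(12 - 5 \right)} \right)}} = \sqrt{-589 + 4 \cdot 2 \left(12 - 5\right)^{2}} = \sqrt{-589 + 4 \cdot 2 \cdot 7^{2}} = \sqrt{-589 + 4 \cdot 2 \cdot 49} = \sqrt{-589 + 4 \cdot 98} = \sqrt{-589 + 392} = \sqrt{-197} = i \sqrt{197}$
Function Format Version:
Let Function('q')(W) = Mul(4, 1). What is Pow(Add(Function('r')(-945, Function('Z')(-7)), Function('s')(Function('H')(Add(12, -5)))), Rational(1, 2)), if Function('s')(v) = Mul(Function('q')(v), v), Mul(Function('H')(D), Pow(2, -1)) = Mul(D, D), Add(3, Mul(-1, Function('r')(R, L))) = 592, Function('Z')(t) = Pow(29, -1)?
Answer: Mul(I, Pow(197, Rational(1, 2))) ≈ Mul(14.036, I)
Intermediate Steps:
Function('Z')(t) = Rational(1, 29)
Function('r')(R, L) = -589 (Function('r')(R, L) = Add(3, Mul(-1, 592)) = Add(3, -592) = -589)
Function('H')(D) = Mul(2, Pow(D, 2)) (Function('H')(D) = Mul(2, Mul(D, D)) = Mul(2, Pow(D, 2)))
Function('q')(W) = 4
Function('s')(v) = Mul(4, v)
Pow(Add(Function('r')(-945, Function('Z')(-7)), Function('s')(Function('H')(Add(12, -5)))), Rational(1, 2)) = Pow(Add(-589, Mul(4, Mul(2, Pow(Add(12, -5), 2)))), Rational(1, 2)) = Pow(Add(-589, Mul(4, Mul(2, Pow(7, 2)))), Rational(1, 2)) = Pow(Add(-589, Mul(4, Mul(2, 49))), Rational(1, 2)) = Pow(Add(-589, Mul(4, 98)), Rational(1, 2)) = Pow(Add(-589, 392), Rational(1, 2)) = Pow(-197, Rational(1, 2)) = Mul(I, Pow(197, Rational(1, 2)))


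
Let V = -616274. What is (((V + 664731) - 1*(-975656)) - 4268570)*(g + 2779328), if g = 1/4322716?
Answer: -38979703284816141993/4322716 ≈ -9.0174e+12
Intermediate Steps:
g = 1/4322716 ≈ 2.3134e-7
(((V + 664731) - 1*(-975656)) - 4268570)*(g + 2779328) = (((-616274 + 664731) - 1*(-975656)) - 4268570)*(1/4322716 + 2779328) = ((48457 + 975656) - 4268570)*(12014245614849/4322716) = (1024113 - 4268570)*(12014245614849/4322716) = -3244457*12014245614849/4322716 = -38979703284816141993/4322716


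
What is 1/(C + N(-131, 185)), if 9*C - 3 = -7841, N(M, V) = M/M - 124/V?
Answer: -1665/1449481 ≈ -0.0011487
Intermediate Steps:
N(M, V) = 1 - 124/V
C = -7838/9 (C = ⅓ + (⅑)*(-7841) = ⅓ - 7841/9 = -7838/9 ≈ -870.89)
1/(C + N(-131, 185)) = 1/(-7838/9 + (-124 + 185)/185) = 1/(-7838/9 + (1/185)*61) = 1/(-7838/9 + 61/185) = 1/(-1449481/1665) = -1665/1449481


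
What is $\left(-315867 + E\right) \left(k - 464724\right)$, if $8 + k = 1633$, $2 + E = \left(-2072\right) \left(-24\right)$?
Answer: $123249630959$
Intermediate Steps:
$E = 49726$ ($E = -2 - -49728 = -2 + 49728 = 49726$)
$k = 1625$ ($k = -8 + 1633 = 1625$)
$\left(-315867 + E\right) \left(k - 464724\right) = \left(-315867 + 49726\right) \left(1625 - 464724\right) = \left(-266141\right) \left(-463099\right) = 123249630959$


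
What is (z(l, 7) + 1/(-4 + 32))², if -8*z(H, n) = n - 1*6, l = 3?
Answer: 25/3136 ≈ 0.0079719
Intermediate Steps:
z(H, n) = ¾ - n/8 (z(H, n) = -(n - 1*6)/8 = -(n - 6)/8 = -(-6 + n)/8 = ¾ - n/8)
(z(l, 7) + 1/(-4 + 32))² = ((¾ - ⅛*7) + 1/(-4 + 32))² = ((¾ - 7/8) + 1/28)² = (-⅛ + 1/28)² = (-5/56)² = 25/3136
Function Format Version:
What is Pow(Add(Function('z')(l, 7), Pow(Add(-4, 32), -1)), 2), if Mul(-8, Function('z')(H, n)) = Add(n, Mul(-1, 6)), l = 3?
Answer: Rational(25, 3136) ≈ 0.0079719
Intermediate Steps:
Function('z')(H, n) = Add(Rational(3, 4), Mul(Rational(-1, 8), n)) (Function('z')(H, n) = Mul(Rational(-1, 8), Add(n, Mul(-1, 6))) = Mul(Rational(-1, 8), Add(n, -6)) = Mul(Rational(-1, 8), Add(-6, n)) = Add(Rational(3, 4), Mul(Rational(-1, 8), n)))
Pow(Add(Function('z')(l, 7), Pow(Add(-4, 32), -1)), 2) = Pow(Add(Add(Rational(3, 4), Mul(Rational(-1, 8), 7)), Pow(Add(-4, 32), -1)), 2) = Pow(Add(Add(Rational(3, 4), Rational(-7, 8)), Pow(28, -1)), 2) = Pow(Add(Rational(-1, 8), Rational(1, 28)), 2) = Pow(Rational(-5, 56), 2) = Rational(25, 3136)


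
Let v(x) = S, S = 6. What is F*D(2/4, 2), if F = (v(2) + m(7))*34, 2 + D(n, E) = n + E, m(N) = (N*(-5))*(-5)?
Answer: 3077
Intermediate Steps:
m(N) = 25*N (m(N) = -5*N*(-5) = 25*N)
v(x) = 6
D(n, E) = -2 + E + n (D(n, E) = -2 + (n + E) = -2 + (E + n) = -2 + E + n)
F = 6154 (F = (6 + 25*7)*34 = (6 + 175)*34 = 181*34 = 6154)
F*D(2/4, 2) = 6154*(-2 + 2 + 2/4) = 6154*(-2 + 2 + 2*(1/4)) = 6154*(-2 + 2 + 1/2) = 6154*(1/2) = 3077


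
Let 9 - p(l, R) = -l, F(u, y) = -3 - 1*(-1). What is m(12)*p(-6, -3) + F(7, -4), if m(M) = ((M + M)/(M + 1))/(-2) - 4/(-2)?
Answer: 16/13 ≈ 1.2308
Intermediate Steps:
F(u, y) = -2 (F(u, y) = -3 + 1 = -2)
p(l, R) = 9 + l (p(l, R) = 9 - (-1)*l = 9 + l)
m(M) = 2 - M/(1 + M) (m(M) = ((2*M)/(1 + M))*(-½) - 4*(-½) = (2*M/(1 + M))*(-½) + 2 = -M/(1 + M) + 2 = 2 - M/(1 + M))
m(12)*p(-6, -3) + F(7, -4) = ((2 + 12)/(1 + 12))*(9 - 6) - 2 = (14/13)*3 - 2 = 42/13 - 2 = 16/13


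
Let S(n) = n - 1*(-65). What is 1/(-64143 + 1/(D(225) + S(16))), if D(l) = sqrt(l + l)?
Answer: -195988896/12571313158337 + 15*sqrt(2)/25142626316674 ≈ -1.5590e-5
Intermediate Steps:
D(l) = sqrt(2)*sqrt(l) (D(l) = sqrt(2*l) = sqrt(2)*sqrt(l))
S(n) = 65 + n (S(n) = n + 65 = 65 + n)
1/(-64143 + 1/(D(225) + S(16))) = 1/(-64143 + 1/(sqrt(2)*sqrt(225) + (65 + 16))) = 1/(-64143 + 1/(sqrt(2)*15 + 81)) = 1/(-64143 + 1/(15*sqrt(2) + 81)) = 1/(-64143 + 1/(81 + 15*sqrt(2)))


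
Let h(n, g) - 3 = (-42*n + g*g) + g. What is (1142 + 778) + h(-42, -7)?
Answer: 3729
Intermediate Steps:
h(n, g) = 3 + g + g² - 42*n (h(n, g) = 3 + ((-42*n + g*g) + g) = 3 + ((-42*n + g²) + g) = 3 + ((g² - 42*n) + g) = 3 + (g + g² - 42*n) = 3 + g + g² - 42*n)
(1142 + 778) + h(-42, -7) = (1142 + 778) + (3 - 7 + (-7)² - 42*(-42)) = 1920 + (3 - 7 + 49 + 1764) = 1920 + 1809 = 3729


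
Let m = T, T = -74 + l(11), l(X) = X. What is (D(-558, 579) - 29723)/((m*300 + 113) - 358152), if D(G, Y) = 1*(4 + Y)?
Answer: 29140/376939 ≈ 0.077307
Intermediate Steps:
D(G, Y) = 4 + Y
T = -63 (T = -74 + 11 = -63)
m = -63
(D(-558, 579) - 29723)/((m*300 + 113) - 358152) = ((4 + 579) - 29723)/((-63*300 + 113) - 358152) = (583 - 29723)/((-18900 + 113) - 358152) = -29140/(-18787 - 358152) = -29140/(-376939) = -29140*(-1/376939) = 29140/376939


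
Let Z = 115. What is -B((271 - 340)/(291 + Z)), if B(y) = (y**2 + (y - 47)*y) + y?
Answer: -649083/82418 ≈ -7.8755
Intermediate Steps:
B(y) = y + y**2 + y*(-47 + y) (B(y) = (y**2 + (-47 + y)*y) + y = (y**2 + y*(-47 + y)) + y = y + y**2 + y*(-47 + y))
-B((271 - 340)/(291 + Z)) = -2*(271 - 340)/(291 + 115)*(-23 + (271 - 340)/(291 + 115)) = -2*(-69/406)*(-23 - 69/406) = -2*(-69*1/406)*(-23 - 69*1/406) = -2*(-69)*(-23 - 69/406)/406 = -2*(-69)*(-9407)/(406*406) = -1*649083/82418 = -649083/82418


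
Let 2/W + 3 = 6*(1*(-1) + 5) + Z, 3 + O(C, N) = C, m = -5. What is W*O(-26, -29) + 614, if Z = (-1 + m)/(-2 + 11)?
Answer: 37280/61 ≈ 611.15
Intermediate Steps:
O(C, N) = -3 + C
Z = -⅔ (Z = (-1 - 5)/(-2 + 11) = -6/9 = -6*⅑ = -⅔ ≈ -0.66667)
W = 6/61 (W = 2/(-3 + (6*(1*(-1) + 5) - ⅔)) = 2/(-3 + (6*(-1 + 5) - ⅔)) = 2/(-3 + (6*4 - ⅔)) = 2/(-3 + (24 - ⅔)) = 2/(-3 + 70/3) = 2/(61/3) = 2*(3/61) = 6/61 ≈ 0.098361)
W*O(-26, -29) + 614 = 6*(-3 - 26)/61 + 614 = (6/61)*(-29) + 614 = -174/61 + 614 = 37280/61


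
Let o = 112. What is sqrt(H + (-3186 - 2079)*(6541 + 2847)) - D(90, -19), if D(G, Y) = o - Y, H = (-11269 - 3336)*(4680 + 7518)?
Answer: -131 + I*sqrt(227579610) ≈ -131.0 + 15086.0*I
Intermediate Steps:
H = -178151790 (H = -14605*12198 = -178151790)
D(G, Y) = 112 - Y
sqrt(H + (-3186 - 2079)*(6541 + 2847)) - D(90, -19) = sqrt(-178151790 + (-3186 - 2079)*(6541 + 2847)) - (112 - 1*(-19)) = sqrt(-178151790 - 5265*9388) - (112 + 19) = sqrt(-178151790 - 49427820) - 1*131 = sqrt(-227579610) - 131 = I*sqrt(227579610) - 131 = -131 + I*sqrt(227579610)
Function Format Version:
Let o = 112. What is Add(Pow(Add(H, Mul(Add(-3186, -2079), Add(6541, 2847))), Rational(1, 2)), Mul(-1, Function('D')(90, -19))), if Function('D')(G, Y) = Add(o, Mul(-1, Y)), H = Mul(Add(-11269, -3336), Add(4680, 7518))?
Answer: Add(-131, Mul(I, Pow(227579610, Rational(1, 2)))) ≈ Add(-131.00, Mul(15086., I))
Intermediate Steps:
H = -178151790 (H = Mul(-14605, 12198) = -178151790)
Function('D')(G, Y) = Add(112, Mul(-1, Y))
Add(Pow(Add(H, Mul(Add(-3186, -2079), Add(6541, 2847))), Rational(1, 2)), Mul(-1, Function('D')(90, -19))) = Add(Pow(Add(-178151790, Mul(Add(-3186, -2079), Add(6541, 2847))), Rational(1, 2)), Mul(-1, Add(112, Mul(-1, -19)))) = Add(Pow(Add(-178151790, Mul(-5265, 9388)), Rational(1, 2)), Mul(-1, Add(112, 19))) = Add(Pow(Add(-178151790, -49427820), Rational(1, 2)), Mul(-1, 131)) = Add(Pow(-227579610, Rational(1, 2)), -131) = Add(Mul(I, Pow(227579610, Rational(1, 2))), -131) = Add(-131, Mul(I, Pow(227579610, Rational(1, 2))))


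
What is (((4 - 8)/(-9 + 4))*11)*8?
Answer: 352/5 ≈ 70.400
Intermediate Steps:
(((4 - 8)/(-9 + 4))*11)*8 = (-4/(-5)*11)*8 = (-4*(-1/5)*11)*8 = ((4/5)*11)*8 = (44/5)*8 = 352/5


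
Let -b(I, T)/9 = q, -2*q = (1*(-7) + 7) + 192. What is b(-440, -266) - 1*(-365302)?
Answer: 366166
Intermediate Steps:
q = -96 (q = -((1*(-7) + 7) + 192)/2 = -((-7 + 7) + 192)/2 = -(0 + 192)/2 = -1/2*192 = -96)
b(I, T) = 864 (b(I, T) = -9*(-96) = 864)
b(-440, -266) - 1*(-365302) = 864 - 1*(-365302) = 864 + 365302 = 366166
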